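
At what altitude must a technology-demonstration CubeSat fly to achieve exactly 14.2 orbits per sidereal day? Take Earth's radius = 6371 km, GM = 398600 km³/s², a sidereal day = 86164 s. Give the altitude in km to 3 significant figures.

Required period T = 86164 / 14.2 = 6067.9 s.
From T = 2π√(a³/μ): a = (μ T²/4π²)^(1/3) = (398600 × 6067.9² / 4π²)^(1/3) = 7190 km.
Altitude h = a − R = 7190 − 6371 = 819 km.

819 km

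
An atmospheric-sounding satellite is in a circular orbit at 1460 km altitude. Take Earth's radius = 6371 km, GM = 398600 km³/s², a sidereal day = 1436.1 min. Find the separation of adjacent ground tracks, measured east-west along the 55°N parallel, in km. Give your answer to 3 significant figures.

1840 km

Semi-major axis a = 6371 + 1460 = 7831 km. Period T = 2π√(a³/μ) = 2π√(7831³/398600) = 6896.6 s = 114.94 min.
Node shift per orbit = (6896.6/86166) × 360° = 28.81°.
Equatorial spacing = 28.81 × 111.2 km/° = 3204 km.
At 55° latitude, spacing = 3204 × cos(55°) = 1838 km.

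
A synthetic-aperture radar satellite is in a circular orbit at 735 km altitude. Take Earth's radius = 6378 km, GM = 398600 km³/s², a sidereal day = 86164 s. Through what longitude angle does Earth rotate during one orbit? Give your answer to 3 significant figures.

Semi-major axis a = 6378 + 735 = 7113 km. Period T = 2π√(a³/μ) = 2π√(7113³/398600) = 5970.2 s = 99.50 min.
During one orbit Earth rotates (5970.2 / 86164) × 360° = 24.94°.

24.9°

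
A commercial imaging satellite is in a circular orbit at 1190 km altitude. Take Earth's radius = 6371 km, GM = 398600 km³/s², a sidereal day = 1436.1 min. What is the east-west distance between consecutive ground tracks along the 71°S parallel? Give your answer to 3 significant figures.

990 km

Semi-major axis a = 6371 + 1190 = 7561 km. Period T = 2π√(a³/μ) = 2π√(7561³/398600) = 6543.0 s = 109.05 min.
Node shift per orbit = (6543.0/86166) × 360° = 27.34°.
Equatorial spacing = 27.34 × 111.2 km/° = 3040 km.
At 71° latitude, spacing = 3040 × cos(71°) = 990 km.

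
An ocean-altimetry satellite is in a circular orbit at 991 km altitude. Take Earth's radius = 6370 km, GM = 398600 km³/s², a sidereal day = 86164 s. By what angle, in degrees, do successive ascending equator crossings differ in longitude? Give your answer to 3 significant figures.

26.3°

Semi-major axis a = 6370 + 991 = 7361 km. Period T = 2π√(a³/μ) = 2π√(7361³/398600) = 6285.2 s = 104.75 min.
During one orbit Earth rotates (6285.2 / 86164) × 360° = 26.26°.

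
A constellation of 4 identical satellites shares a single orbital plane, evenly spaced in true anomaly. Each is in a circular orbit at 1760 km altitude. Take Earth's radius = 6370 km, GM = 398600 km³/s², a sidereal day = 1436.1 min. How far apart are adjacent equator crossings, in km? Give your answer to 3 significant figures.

Semi-major axis a = 6370 + 1760 = 8130 km. Period T = 2π√(a³/μ) = 2π√(8130³/398600) = 7295.4 s = 121.59 min.
Single-satellite node shift = (7295.4/86166) × 360° = 30.48°.
With 4 satellites evenly phased, successive equator crossings are 30.48/4 = 7.620° apart.
That is 7.620 × 111.2 = 847 km at the equator.

847 km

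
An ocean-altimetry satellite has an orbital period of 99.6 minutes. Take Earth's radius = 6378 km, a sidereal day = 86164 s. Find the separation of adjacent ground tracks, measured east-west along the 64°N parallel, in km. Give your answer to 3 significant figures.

1220 km

T = 99.6 min = 5976.0 s.
Node shift per orbit = (5976.0/86164) × 360° = 24.97°.
Equatorial spacing = 24.97 × 111.3 km/° = 2779 km.
At 64° latitude, spacing = 2779 × cos(64°) = 1218 km.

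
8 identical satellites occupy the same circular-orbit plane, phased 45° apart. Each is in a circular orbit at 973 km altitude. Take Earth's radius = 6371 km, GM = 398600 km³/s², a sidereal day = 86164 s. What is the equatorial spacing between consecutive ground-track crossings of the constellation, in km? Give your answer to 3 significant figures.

Semi-major axis a = 6371 + 973 = 7344 km. Period T = 2π√(a³/μ) = 2π√(7344³/398600) = 6263.4 s = 104.39 min.
Single-satellite node shift = (6263.4/86164) × 360° = 26.17°.
With 8 satellites evenly phased, successive equator crossings are 26.17/8 = 3.271° apart.
That is 3.271 × 111.2 = 364 km at the equator.

364 km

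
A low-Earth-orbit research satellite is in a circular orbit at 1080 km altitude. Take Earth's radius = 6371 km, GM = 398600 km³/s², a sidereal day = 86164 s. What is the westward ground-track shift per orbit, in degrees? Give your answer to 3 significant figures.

Semi-major axis a = 6371 + 1080 = 7451 km. Period T = 2π√(a³/μ) = 2π√(7451³/398600) = 6400.8 s = 106.68 min.
During one orbit Earth rotates (6400.8 / 86164) × 360° = 26.74°.

26.7°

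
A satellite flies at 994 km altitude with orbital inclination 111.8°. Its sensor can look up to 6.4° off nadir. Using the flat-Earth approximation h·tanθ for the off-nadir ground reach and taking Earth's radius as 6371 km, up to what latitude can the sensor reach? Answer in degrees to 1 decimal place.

69.2°

Retrograde orbit: the ground track reaches ±(180° − i) = ±(180 − 111.8) = ±68.2°.
Sensor half-swath on the ground ≈ 994·tan(6.4°) = 111 km = 1.00° of latitude.
Maximum observable latitude ≈ 68.2 + 1.00 = 69.2°.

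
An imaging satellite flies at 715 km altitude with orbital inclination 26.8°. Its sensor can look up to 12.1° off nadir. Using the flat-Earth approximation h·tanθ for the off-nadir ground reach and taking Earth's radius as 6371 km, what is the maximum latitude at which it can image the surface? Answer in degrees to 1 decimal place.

28.2°

For a prograde orbit the ground track reaches latitude ±i = ±26.8°.
Sensor half-swath on the ground ≈ 715·tan(12.1°) = 153 km = 1.38° of latitude.
Maximum observable latitude ≈ 26.8 + 1.38 = 28.2°.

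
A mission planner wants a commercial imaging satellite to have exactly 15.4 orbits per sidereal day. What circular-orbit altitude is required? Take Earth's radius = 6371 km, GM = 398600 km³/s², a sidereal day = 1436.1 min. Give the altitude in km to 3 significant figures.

Required period T = 86166 / 15.4 = 5595.2 s.
From T = 2π√(a³/μ): a = (μ T²/4π²)^(1/3) = (398600 × 5595.2² / 4π²)^(1/3) = 6812 km.
Altitude h = a − R = 6812 − 6371 = 441 km.

441 km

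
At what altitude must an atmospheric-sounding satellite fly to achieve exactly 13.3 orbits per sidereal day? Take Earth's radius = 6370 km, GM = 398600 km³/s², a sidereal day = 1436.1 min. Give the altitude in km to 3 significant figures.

1140 km

Required period T = 86166 / 13.3 = 6478.6 s.
From T = 2π√(a³/μ): a = (μ T²/4π²)^(1/3) = (398600 × 6478.6² / 4π²)^(1/3) = 7511 km.
Altitude h = a − R = 7511 − 6370 = 1141 km.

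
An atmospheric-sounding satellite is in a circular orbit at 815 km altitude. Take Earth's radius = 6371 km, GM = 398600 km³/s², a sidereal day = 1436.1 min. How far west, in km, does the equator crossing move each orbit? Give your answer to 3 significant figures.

Semi-major axis a = 6371 + 815 = 7186 km. Period T = 2π√(a³/μ) = 2π√(7186³/398600) = 6062.4 s = 101.04 min.
During one orbit Earth rotates (6062.4 / 86166) × 360° = 25.33°.
At the equator that is 25.33° × (2π·6371/360) km/° = 25.33 × 111.2 = 2816 km.

2820 km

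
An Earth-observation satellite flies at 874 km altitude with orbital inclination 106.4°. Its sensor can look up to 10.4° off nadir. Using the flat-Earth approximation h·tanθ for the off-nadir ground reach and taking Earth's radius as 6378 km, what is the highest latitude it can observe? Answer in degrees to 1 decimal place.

Retrograde orbit: the ground track reaches ±(180° − i) = ±(180 − 106.4) = ±73.6°.
Sensor half-swath on the ground ≈ 874·tan(10.4°) = 160 km = 1.44° of latitude.
Maximum observable latitude ≈ 73.6 + 1.44 = 75.0°.

75.0°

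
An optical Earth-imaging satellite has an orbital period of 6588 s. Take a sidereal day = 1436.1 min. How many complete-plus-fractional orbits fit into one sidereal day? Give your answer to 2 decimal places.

13.08

Orbits per sidereal day = 86166 / 6588.0 = 13.079.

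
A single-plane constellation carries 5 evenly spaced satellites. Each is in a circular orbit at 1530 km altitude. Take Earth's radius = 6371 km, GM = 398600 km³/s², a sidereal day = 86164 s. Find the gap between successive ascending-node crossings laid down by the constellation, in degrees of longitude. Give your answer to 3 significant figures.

Semi-major axis a = 6371 + 1530 = 7901 km. Period T = 2π√(a³/μ) = 2π√(7901³/398600) = 6989.3 s = 116.49 min.
Single-satellite node shift = (6989.3/86164) × 360° = 29.20°.
With 5 satellites evenly phased, successive equator crossings are 29.20/5 = 5.840° apart.

5.84°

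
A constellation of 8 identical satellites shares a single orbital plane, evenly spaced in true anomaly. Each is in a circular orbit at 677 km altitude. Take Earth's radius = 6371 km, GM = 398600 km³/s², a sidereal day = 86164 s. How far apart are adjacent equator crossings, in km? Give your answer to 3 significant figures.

342 km

Semi-major axis a = 6371 + 677 = 7048 km. Period T = 2π√(a³/μ) = 2π√(7048³/398600) = 5888.6 s = 98.14 min.
Single-satellite node shift = (5888.6/86164) × 360° = 24.60°.
With 8 satellites evenly phased, successive equator crossings are 24.60/8 = 3.075° apart.
That is 3.075 × 111.2 = 342 km at the equator.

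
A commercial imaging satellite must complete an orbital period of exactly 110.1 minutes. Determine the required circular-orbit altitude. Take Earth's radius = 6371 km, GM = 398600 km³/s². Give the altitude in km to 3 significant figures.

1240 km

T = 110.1 min = 6606.0 s.
From T = 2π√(a³/μ): a = (μ T²/4π²)^(1/3) = (398600 × 6606.0² / 4π²)^(1/3) = 7609 km.
Altitude h = a − R = 7609 − 6371 = 1238 km.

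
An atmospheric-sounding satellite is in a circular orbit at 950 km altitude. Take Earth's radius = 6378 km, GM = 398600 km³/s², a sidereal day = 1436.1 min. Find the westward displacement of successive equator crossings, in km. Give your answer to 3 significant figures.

2900 km

Semi-major axis a = 6378 + 950 = 7328 km. Period T = 2π√(a³/μ) = 2π√(7328³/398600) = 6242.9 s = 104.05 min.
During one orbit Earth rotates (6242.9 / 86166) × 360° = 26.08°.
At the equator that is 26.08° × (2π·6378/360) km/° = 26.08 × 111.3 = 2903 km.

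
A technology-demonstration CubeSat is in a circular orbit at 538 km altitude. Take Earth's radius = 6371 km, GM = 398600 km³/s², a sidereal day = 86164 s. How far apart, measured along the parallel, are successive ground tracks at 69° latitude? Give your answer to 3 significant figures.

952 km

Semi-major axis a = 6371 + 538 = 6909 km. Period T = 2π√(a³/μ) = 2π√(6909³/398600) = 5715.2 s = 95.25 min.
Node shift per orbit = (5715.2/86164) × 360° = 23.88°.
Equatorial spacing = 23.88 × 111.2 km/° = 2655 km.
At 69° latitude, spacing = 2655 × cos(69°) = 952 km.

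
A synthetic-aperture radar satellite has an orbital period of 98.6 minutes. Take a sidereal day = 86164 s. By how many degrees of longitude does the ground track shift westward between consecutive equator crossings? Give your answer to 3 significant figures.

T = 98.6 min = 5916.0 s.
During one orbit Earth rotates (5916.0 / 86164) × 360° = 24.72°.

24.7°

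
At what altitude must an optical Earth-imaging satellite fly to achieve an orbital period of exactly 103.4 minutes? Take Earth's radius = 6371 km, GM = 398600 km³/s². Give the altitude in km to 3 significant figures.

T = 103.4 min = 6204.0 s.
From T = 2π√(a³/μ): a = (μ T²/4π²)^(1/3) = (398600 × 6204.0² / 4π²)^(1/3) = 7297 km.
Altitude h = a − R = 7297 − 6371 = 926 km.

926 km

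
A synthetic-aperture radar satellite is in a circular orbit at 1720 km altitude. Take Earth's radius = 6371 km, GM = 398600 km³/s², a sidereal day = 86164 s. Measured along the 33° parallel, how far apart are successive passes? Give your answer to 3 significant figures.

Semi-major axis a = 6371 + 1720 = 8091 km. Period T = 2π√(a³/μ) = 2π√(8091³/398600) = 7242.9 s = 120.72 min.
Node shift per orbit = (7242.9/86164) × 360° = 30.26°.
Equatorial spacing = 30.26 × 111.2 km/° = 3365 km.
At 33° latitude, spacing = 3365 × cos(33°) = 2822 km.

2820 km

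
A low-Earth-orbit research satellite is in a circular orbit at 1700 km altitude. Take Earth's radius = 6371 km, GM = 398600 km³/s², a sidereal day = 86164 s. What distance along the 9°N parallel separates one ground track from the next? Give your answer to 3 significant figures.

3310 km

Semi-major axis a = 6371 + 1700 = 8071 km. Period T = 2π√(a³/μ) = 2π√(8071³/398600) = 7216.1 s = 120.27 min.
Node shift per orbit = (7216.1/86164) × 360° = 30.15°.
Equatorial spacing = 30.15 × 111.2 km/° = 3352 km.
At 9° latitude, spacing = 3352 × cos(9°) = 3311 km.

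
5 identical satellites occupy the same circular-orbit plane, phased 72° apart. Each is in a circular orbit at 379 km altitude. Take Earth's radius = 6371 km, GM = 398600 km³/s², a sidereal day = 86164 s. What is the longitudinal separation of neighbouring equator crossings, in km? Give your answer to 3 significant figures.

513 km

Semi-major axis a = 6371 + 379 = 6750 km. Period T = 2π√(a³/μ) = 2π√(6750³/398600) = 5519.1 s = 91.98 min.
Single-satellite node shift = (5519.1/86164) × 360° = 23.06°.
With 5 satellites evenly phased, successive equator crossings are 23.06/5 = 4.612° apart.
That is 4.612 × 111.2 = 513 km at the equator.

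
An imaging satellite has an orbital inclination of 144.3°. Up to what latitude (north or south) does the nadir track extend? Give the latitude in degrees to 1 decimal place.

35.7°

Retrograde orbit: the ground track reaches ±(180° − i) = ±(180 − 144.3) = ±35.7°.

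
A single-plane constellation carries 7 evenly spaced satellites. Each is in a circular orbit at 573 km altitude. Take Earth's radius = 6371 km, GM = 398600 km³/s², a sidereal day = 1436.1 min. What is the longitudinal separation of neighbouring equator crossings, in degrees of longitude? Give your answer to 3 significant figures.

3.44°

Semi-major axis a = 6371 + 573 = 6944 km. Period T = 2π√(a³/μ) = 2π√(6944³/398600) = 5758.7 s = 95.98 min.
Single-satellite node shift = (5758.7/86166) × 360° = 24.06°.
With 7 satellites evenly phased, successive equator crossings are 24.06/7 = 3.437° apart.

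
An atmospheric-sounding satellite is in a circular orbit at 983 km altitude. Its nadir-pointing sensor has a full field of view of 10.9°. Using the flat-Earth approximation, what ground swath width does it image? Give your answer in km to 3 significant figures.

Half-angle = 10.9°/2 = 5.45°.
Swath width ≈ 2h·tan(θ/2) = 2 × 983 × tan(5.45°) = 187.6 km.

188 km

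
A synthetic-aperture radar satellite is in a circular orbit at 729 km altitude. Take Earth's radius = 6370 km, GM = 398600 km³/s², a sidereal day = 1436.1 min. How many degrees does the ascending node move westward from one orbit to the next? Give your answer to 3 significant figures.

Semi-major axis a = 6370 + 729 = 7099 km. Period T = 2π√(a³/μ) = 2π√(7099³/398600) = 5952.6 s = 99.21 min.
During one orbit Earth rotates (5952.6 / 86166) × 360° = 24.87°.

24.9°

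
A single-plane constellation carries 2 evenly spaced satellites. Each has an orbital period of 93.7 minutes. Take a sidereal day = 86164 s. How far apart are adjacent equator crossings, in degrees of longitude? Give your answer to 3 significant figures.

T = 93.7 min = 5622.0 s.
Single-satellite node shift = (5622.0/86164) × 360° = 23.49°.
With 2 satellites evenly phased, successive equator crossings are 23.49/2 = 11.745° apart.

11.7°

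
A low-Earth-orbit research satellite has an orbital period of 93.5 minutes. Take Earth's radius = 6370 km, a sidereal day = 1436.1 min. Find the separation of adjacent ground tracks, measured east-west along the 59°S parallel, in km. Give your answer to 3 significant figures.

T = 93.5 min = 5610.0 s.
Node shift per orbit = (5610.0/86166) × 360° = 23.44°.
Equatorial spacing = 23.44 × 111.2 km/° = 2606 km.
At 59° latitude, spacing = 2606 × cos(59°) = 1342 km.

1340 km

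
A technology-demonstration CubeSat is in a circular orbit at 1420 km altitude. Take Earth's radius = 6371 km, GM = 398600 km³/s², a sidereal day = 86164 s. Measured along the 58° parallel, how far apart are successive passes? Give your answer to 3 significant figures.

Semi-major axis a = 6371 + 1420 = 7791 km. Period T = 2π√(a³/μ) = 2π√(7791³/398600) = 6843.9 s = 114.06 min.
Node shift per orbit = (6843.9/86164) × 360° = 28.59°.
Equatorial spacing = 28.59 × 111.2 km/° = 3180 km.
At 58° latitude, spacing = 3180 × cos(58°) = 1685 km.

1680 km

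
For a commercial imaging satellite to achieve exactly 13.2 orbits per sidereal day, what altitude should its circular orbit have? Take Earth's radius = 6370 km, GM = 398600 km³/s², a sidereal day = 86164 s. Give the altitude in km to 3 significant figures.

1180 km

Required period T = 86164 / 13.2 = 6527.6 s.
From T = 2π√(a³/μ): a = (μ T²/4π²)^(1/3) = (398600 × 6527.6² / 4π²)^(1/3) = 7549 km.
Altitude h = a − R = 7549 − 6370 = 1179 km.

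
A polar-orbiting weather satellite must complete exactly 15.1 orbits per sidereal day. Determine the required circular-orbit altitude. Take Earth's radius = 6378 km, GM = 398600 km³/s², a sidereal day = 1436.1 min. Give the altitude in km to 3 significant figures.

524 km

Required period T = 86166 / 15.1 = 5706.4 s.
From T = 2π√(a³/μ): a = (μ T²/4π²)^(1/3) = (398600 × 5706.4² / 4π²)^(1/3) = 6902 km.
Altitude h = a − R = 6902 − 6378 = 524 km.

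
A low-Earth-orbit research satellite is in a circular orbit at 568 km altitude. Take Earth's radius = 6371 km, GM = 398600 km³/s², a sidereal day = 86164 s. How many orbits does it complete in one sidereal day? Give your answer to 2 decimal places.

14.98

Semi-major axis a = 6371 + 568 = 6939 km. Period T = 2π√(a³/μ) = 2π√(6939³/398600) = 5752.5 s = 95.87 min.
Orbits per sidereal day = 86164 / 5752.5 = 14.979.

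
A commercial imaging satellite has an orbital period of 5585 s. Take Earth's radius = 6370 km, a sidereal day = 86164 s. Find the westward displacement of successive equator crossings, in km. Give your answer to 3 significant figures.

2590 km

During one orbit Earth rotates (5585.0 / 86164) × 360° = 23.33°.
At the equator that is 23.33° × (2π·6370/360) km/° = 23.33 × 111.2 = 2594 km.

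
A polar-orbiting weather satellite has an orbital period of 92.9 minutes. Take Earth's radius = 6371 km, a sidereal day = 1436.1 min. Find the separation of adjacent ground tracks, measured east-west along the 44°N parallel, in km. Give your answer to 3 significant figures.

T = 92.9 min = 5574.0 s.
Node shift per orbit = (5574.0/86166) × 360° = 23.29°.
Equatorial spacing = 23.29 × 111.2 km/° = 2590 km.
At 44° latitude, spacing = 2590 × cos(44°) = 1863 km.

1860 km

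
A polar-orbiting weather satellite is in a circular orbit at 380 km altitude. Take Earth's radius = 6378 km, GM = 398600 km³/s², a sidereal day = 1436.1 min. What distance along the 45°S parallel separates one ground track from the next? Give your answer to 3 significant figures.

Semi-major axis a = 6378 + 380 = 6758 km. Period T = 2π√(a³/μ) = 2π√(6758³/398600) = 5528.9 s = 92.15 min.
Node shift per orbit = (5528.9/86166) × 360° = 23.10°.
Equatorial spacing = 23.10 × 111.3 km/° = 2571 km.
At 45° latitude, spacing = 2571 × cos(45°) = 1818 km.

1820 km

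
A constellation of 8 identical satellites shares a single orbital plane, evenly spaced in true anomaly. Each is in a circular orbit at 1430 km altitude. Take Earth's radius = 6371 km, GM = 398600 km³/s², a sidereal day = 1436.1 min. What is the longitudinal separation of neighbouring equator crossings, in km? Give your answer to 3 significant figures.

398 km

Semi-major axis a = 6371 + 1430 = 7801 km. Period T = 2π√(a³/μ) = 2π√(7801³/398600) = 6857.0 s = 114.28 min.
Single-satellite node shift = (6857.0/86166) × 360° = 28.65°.
With 8 satellites evenly phased, successive equator crossings are 28.65/8 = 3.581° apart.
That is 3.581 × 111.2 = 398 km at the equator.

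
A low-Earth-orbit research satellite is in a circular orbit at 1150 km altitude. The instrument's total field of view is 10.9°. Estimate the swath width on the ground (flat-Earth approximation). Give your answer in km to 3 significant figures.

Half-angle = 10.9°/2 = 5.45°.
Swath width ≈ 2h·tan(θ/2) = 2 × 1150 × tan(5.45°) = 219.4 km.

219 km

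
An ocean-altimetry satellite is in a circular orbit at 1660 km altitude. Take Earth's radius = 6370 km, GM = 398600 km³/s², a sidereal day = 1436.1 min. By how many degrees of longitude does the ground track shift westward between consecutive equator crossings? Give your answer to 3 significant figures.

Semi-major axis a = 6370 + 1660 = 8030 km. Period T = 2π√(a³/μ) = 2π√(8030³/398600) = 7161.2 s = 119.35 min.
During one orbit Earth rotates (7161.2 / 86166) × 360° = 29.92°.

29.9°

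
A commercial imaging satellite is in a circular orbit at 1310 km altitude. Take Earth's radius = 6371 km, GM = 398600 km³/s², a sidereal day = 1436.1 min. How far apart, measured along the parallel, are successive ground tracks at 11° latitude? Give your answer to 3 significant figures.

3060 km

Semi-major axis a = 6371 + 1310 = 7681 km. Period T = 2π√(a³/μ) = 2π√(7681³/398600) = 6699.4 s = 111.66 min.
Node shift per orbit = (6699.4/86166) × 360° = 27.99°.
Equatorial spacing = 27.99 × 111.2 km/° = 3112 km.
At 11° latitude, spacing = 3112 × cos(11°) = 3055 km.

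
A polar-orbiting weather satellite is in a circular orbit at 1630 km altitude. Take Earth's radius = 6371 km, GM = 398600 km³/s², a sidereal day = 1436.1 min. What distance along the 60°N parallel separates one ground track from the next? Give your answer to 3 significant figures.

1650 km

Semi-major axis a = 6371 + 1630 = 8001 km. Period T = 2π√(a³/μ) = 2π√(8001³/398600) = 7122.4 s = 118.71 min.
Node shift per orbit = (7122.4/86166) × 360° = 29.76°.
Equatorial spacing = 29.76 × 111.2 km/° = 3309 km.
At 60° latitude, spacing = 3309 × cos(60°) = 1654 km.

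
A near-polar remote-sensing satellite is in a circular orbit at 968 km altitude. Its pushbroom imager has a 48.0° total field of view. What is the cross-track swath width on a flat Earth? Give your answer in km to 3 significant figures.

862 km

Half-angle = 48.0°/2 = 24°.
Swath width ≈ 2h·tan(θ/2) = 2 × 968 × tan(24°) = 862.0 km.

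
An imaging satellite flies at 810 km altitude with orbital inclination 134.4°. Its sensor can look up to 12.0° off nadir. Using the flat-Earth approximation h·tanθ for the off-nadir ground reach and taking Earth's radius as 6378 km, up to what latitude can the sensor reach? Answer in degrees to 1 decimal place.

Retrograde orbit: the ground track reaches ±(180° − i) = ±(180 − 134.4) = ±45.6°.
Sensor half-swath on the ground ≈ 810·tan(12.0°) = 172 km = 1.55° of latitude.
Maximum observable latitude ≈ 45.6 + 1.55 = 47.1°.

47.1°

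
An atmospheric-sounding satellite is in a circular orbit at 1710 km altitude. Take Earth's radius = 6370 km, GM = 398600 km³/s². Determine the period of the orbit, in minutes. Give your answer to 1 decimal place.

120.5 min

Semi-major axis a = 6370 + 1710 = 8080 km. Period T = 2π√(a³/μ) = 2π√(8080³/398600) = 7228.2 s = 120.47 min.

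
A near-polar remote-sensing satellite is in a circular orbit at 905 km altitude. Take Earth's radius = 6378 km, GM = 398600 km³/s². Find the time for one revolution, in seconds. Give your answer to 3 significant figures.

Semi-major axis a = 6378 + 905 = 7283 km. Period T = 2π√(a³/μ) = 2π√(7283³/398600) = 6185.5 s = 103.09 min.

6190 seconds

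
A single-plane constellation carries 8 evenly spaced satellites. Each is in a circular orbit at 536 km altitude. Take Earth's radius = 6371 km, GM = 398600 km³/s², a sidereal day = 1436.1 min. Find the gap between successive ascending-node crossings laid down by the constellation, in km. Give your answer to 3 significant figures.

Semi-major axis a = 6371 + 536 = 6907 km. Period T = 2π√(a³/μ) = 2π√(6907³/398600) = 5712.8 s = 95.21 min.
Single-satellite node shift = (5712.8/86166) × 360° = 23.87°.
With 8 satellites evenly phased, successive equator crossings are 23.87/8 = 2.983° apart.
That is 2.983 × 111.2 = 332 km at the equator.

332 km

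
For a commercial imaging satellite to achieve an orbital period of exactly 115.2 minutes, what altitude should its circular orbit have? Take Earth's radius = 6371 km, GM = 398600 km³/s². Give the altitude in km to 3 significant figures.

T = 115.2 min = 6912.0 s.
From T = 2π√(a³/μ): a = (μ T²/4π²)^(1/3) = (398600 × 6912.0² / 4π²)^(1/3) = 7843 km.
Altitude h = a − R = 7843 − 6371 = 1472 km.

1470 km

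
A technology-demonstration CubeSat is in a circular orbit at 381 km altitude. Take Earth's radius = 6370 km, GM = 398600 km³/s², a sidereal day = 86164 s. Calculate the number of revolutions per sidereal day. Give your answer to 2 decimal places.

15.61

Semi-major axis a = 6370 + 381 = 6751 km. Period T = 2π√(a³/μ) = 2π√(6751³/398600) = 5520.3 s = 92.01 min.
Orbits per sidereal day = 86164 / 5520.3 = 15.609.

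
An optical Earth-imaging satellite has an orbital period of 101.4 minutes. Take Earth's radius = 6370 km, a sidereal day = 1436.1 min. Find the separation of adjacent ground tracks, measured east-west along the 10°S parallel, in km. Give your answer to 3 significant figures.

T = 101.4 min = 6084.0 s.
Node shift per orbit = (6084.0/86166) × 360° = 25.42°.
Equatorial spacing = 25.42 × 111.2 km/° = 2826 km.
At 10° latitude, spacing = 2826 × cos(10°) = 2783 km.

2780 km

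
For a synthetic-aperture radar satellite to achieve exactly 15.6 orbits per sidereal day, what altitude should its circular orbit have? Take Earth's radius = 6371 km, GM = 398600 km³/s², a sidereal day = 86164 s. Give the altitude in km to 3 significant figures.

Required period T = 86164 / 15.6 = 5523.3 s.
From T = 2π√(a³/μ): a = (μ T²/4π²)^(1/3) = (398600 × 5523.3² / 4π²)^(1/3) = 6753 km.
Altitude h = a − R = 6753 − 6371 = 382 km.

382 km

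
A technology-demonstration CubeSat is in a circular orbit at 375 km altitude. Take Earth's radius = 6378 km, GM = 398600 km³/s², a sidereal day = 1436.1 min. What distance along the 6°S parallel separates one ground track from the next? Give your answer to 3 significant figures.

2550 km

Semi-major axis a = 6378 + 375 = 6753 km. Period T = 2π√(a³/μ) = 2π√(6753³/398600) = 5522.8 s = 92.05 min.
Node shift per orbit = (5522.8/86166) × 360° = 23.07°.
Equatorial spacing = 23.07 × 111.3 km/° = 2569 km.
At 6° latitude, spacing = 2569 × cos(6°) = 2554 km.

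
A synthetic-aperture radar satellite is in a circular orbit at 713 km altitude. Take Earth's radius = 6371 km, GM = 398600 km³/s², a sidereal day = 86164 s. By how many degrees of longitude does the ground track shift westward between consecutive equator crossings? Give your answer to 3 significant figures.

Semi-major axis a = 6371 + 713 = 7084 km. Period T = 2π√(a³/μ) = 2π√(7084³/398600) = 5933.7 s = 98.90 min.
During one orbit Earth rotates (5933.7 / 86164) × 360° = 24.79°.

24.8°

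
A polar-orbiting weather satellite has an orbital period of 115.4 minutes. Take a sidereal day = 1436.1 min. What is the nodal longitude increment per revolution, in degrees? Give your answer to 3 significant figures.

28.9°

T = 115.4 min = 6924.0 s.
During one orbit Earth rotates (6924.0 / 86166) × 360° = 28.93°.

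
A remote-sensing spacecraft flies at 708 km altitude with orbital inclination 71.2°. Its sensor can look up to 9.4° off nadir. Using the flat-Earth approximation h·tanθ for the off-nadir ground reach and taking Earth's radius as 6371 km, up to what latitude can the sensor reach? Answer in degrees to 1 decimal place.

For a prograde orbit the ground track reaches latitude ±i = ±71.2°.
Sensor half-swath on the ground ≈ 708·tan(9.4°) = 117 km = 1.05° of latitude.
Maximum observable latitude ≈ 71.2 + 1.05 = 72.3°.

72.3°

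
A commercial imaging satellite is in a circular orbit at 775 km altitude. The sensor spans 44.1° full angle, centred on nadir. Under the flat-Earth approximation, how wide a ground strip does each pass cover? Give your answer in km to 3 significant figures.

Half-angle = 44.1°/2 = 22.05°.
Swath width ≈ 2h·tan(θ/2) = 2 × 775 × tan(22.05°) = 627.8 km.

628 km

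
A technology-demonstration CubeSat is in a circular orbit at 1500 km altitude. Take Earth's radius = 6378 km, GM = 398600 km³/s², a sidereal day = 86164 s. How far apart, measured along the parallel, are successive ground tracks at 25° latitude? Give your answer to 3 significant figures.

2930 km

Semi-major axis a = 6378 + 1500 = 7878 km. Period T = 2π√(a³/μ) = 2π√(7878³/398600) = 6958.8 s = 115.98 min.
Node shift per orbit = (6958.8/86164) × 360° = 29.07°.
Equatorial spacing = 29.07 × 111.3 km/° = 3236 km.
At 25° latitude, spacing = 3236 × cos(25°) = 2933 km.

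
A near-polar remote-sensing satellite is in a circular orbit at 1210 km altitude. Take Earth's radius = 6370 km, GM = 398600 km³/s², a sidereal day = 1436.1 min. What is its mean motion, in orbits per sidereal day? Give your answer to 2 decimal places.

13.12

Semi-major axis a = 6370 + 1210 = 7580 km. Period T = 2π√(a³/μ) = 2π√(7580³/398600) = 6567.7 s = 109.46 min.
Orbits per sidereal day = 86166 / 6567.7 = 13.120.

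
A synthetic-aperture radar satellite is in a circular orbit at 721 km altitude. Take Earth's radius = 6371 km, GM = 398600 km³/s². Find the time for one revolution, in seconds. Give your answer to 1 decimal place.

Semi-major axis a = 6371 + 721 = 7092 km. Period T = 2π√(a³/μ) = 2π√(7092³/398600) = 5943.8 s = 99.06 min.

5943.8 seconds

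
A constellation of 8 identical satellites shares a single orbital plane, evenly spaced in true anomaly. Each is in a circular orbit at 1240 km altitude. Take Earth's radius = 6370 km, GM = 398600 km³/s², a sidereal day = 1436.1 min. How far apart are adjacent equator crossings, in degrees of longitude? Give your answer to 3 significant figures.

3.45°

Semi-major axis a = 6370 + 1240 = 7610 km. Period T = 2π√(a³/μ) = 2π√(7610³/398600) = 6606.8 s = 110.11 min.
Single-satellite node shift = (6606.8/86166) × 360° = 27.60°.
With 8 satellites evenly phased, successive equator crossings are 27.60/8 = 3.450° apart.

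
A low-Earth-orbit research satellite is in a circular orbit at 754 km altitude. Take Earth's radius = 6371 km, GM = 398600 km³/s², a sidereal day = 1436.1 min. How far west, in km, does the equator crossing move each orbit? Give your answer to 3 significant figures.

Semi-major axis a = 6371 + 754 = 7125 km. Period T = 2π√(a³/μ) = 2π√(7125³/398600) = 5985.3 s = 99.76 min.
During one orbit Earth rotates (5985.3 / 86166) × 360° = 25.01°.
At the equator that is 25.01° × (2π·6371/360) km/° = 25.01 × 111.2 = 2781 km.

2780 km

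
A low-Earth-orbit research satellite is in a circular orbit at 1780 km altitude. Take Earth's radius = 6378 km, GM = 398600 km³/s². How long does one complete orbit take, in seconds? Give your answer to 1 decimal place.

7333.1 seconds

Semi-major axis a = 6378 + 1780 = 8158 km. Period T = 2π√(a³/μ) = 2π√(8158³/398600) = 7333.1 s = 122.22 min.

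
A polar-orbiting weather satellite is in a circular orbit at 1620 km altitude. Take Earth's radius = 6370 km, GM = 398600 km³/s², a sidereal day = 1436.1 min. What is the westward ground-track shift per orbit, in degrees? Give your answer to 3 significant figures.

Semi-major axis a = 6370 + 1620 = 7990 km. Period T = 2π√(a³/μ) = 2π√(7990³/398600) = 7107.7 s = 118.46 min.
During one orbit Earth rotates (7107.7 / 86166) × 360° = 29.70°.

29.7°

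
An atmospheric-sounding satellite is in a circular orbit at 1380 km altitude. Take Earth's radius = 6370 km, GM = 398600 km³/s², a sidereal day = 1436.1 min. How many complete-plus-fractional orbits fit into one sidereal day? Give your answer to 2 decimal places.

Semi-major axis a = 6370 + 1380 = 7750 km. Period T = 2π√(a³/μ) = 2π√(7750³/398600) = 6789.9 s = 113.17 min.
Orbits per sidereal day = 86166 / 6789.9 = 12.690.

12.69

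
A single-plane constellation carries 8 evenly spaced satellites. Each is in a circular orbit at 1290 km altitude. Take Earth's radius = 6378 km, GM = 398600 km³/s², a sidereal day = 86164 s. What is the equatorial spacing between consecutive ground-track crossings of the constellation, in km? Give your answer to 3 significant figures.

Semi-major axis a = 6378 + 1290 = 7668 km. Period T = 2π√(a³/μ) = 2π√(7668³/398600) = 6682.4 s = 111.37 min.
Single-satellite node shift = (6682.4/86164) × 360° = 27.92°.
With 8 satellites evenly phased, successive equator crossings are 27.92/8 = 3.490° apart.
That is 3.490 × 111.3 = 388 km at the equator.

388 km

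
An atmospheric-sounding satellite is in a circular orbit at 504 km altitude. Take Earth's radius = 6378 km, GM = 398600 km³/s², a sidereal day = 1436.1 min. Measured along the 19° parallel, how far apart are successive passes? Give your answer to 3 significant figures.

2500 km

Semi-major axis a = 6378 + 504 = 6882 km. Period T = 2π√(a³/μ) = 2π√(6882³/398600) = 5681.8 s = 94.70 min.
Node shift per orbit = (5681.8/86166) × 360° = 23.74°.
Equatorial spacing = 23.74 × 111.3 km/° = 2642 km.
At 19° latitude, spacing = 2642 × cos(19°) = 2499 km.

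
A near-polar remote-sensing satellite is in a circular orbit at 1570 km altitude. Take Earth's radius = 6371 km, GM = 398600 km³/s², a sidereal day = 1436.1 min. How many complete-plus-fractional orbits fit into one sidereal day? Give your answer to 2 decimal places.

12.24

Semi-major axis a = 6371 + 1570 = 7941 km. Period T = 2π√(a³/μ) = 2π√(7941³/398600) = 7042.5 s = 117.37 min.
Orbits per sidereal day = 86166 / 7042.5 = 12.235.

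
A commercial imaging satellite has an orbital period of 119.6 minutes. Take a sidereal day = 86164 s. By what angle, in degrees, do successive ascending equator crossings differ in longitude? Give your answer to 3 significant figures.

30.0°

T = 119.6 min = 7176.0 s.
During one orbit Earth rotates (7176.0 / 86164) × 360° = 29.98°.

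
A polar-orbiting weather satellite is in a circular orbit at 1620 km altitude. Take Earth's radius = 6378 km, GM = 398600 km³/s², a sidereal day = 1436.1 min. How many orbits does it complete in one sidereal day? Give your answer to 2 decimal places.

12.10

Semi-major axis a = 6378 + 1620 = 7998 km. Period T = 2π√(a³/μ) = 2π√(7998³/398600) = 7118.4 s = 118.64 min.
Orbits per sidereal day = 86166 / 7118.4 = 12.105.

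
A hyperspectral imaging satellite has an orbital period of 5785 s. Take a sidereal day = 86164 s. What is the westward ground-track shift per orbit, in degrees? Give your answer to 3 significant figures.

24.2°

During one orbit Earth rotates (5785.0 / 86164) × 360° = 24.17°.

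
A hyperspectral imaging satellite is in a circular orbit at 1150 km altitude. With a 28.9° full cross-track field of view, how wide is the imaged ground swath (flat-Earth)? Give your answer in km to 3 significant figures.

Half-angle = 28.9°/2 = 14.45°.
Swath width ≈ 2h·tan(θ/2) = 2 × 1150 × tan(14.45°) = 592.7 km.

593 km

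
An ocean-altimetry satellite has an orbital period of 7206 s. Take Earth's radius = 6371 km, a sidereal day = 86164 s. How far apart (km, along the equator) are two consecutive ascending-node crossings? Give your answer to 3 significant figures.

During one orbit Earth rotates (7206.0 / 86164) × 360° = 30.11°.
At the equator that is 30.11° × (2π·6371/360) km/° = 30.11 × 111.2 = 3348 km.

3350 km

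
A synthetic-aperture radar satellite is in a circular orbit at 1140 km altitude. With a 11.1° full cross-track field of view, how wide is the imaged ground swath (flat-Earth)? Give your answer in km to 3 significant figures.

222 km

Half-angle = 11.1°/2 = 5.55°.
Swath width ≈ 2h·tan(θ/2) = 2 × 1140 × tan(5.55°) = 221.5 km.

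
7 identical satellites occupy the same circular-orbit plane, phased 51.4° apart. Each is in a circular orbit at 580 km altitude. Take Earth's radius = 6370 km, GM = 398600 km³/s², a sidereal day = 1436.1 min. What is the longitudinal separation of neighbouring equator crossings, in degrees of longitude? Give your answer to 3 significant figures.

Semi-major axis a = 6370 + 580 = 6950 km. Period T = 2π√(a³/μ) = 2π√(6950³/398600) = 5766.2 s = 96.10 min.
Single-satellite node shift = (5766.2/86166) × 360° = 24.09°.
With 7 satellites evenly phased, successive equator crossings are 24.09/7 = 3.442° apart.

3.44°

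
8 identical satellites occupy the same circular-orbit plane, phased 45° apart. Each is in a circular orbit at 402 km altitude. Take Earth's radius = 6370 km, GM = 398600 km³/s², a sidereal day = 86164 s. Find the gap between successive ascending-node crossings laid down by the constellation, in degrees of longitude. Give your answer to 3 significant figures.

2.90°

Semi-major axis a = 6370 + 402 = 6772 km. Period T = 2π√(a³/μ) = 2π√(6772³/398600) = 5546.1 s = 92.43 min.
Single-satellite node shift = (5546.1/86164) × 360° = 23.17°.
With 8 satellites evenly phased, successive equator crossings are 23.17/8 = 2.896° apart.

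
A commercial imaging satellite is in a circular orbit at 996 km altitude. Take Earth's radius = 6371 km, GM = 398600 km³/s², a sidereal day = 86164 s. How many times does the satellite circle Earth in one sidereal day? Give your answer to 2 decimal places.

13.69

Semi-major axis a = 6371 + 996 = 7367 km. Period T = 2π√(a³/μ) = 2π√(7367³/398600) = 6292.8 s = 104.88 min.
Orbits per sidereal day = 86164 / 6292.8 = 13.692.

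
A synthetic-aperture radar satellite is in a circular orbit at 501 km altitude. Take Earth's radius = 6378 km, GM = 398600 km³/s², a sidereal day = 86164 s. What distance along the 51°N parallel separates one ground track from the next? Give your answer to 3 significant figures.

Semi-major axis a = 6378 + 501 = 6879 km. Period T = 2π√(a³/μ) = 2π√(6879³/398600) = 5678.0 s = 94.63 min.
Node shift per orbit = (5678.0/86164) × 360° = 23.72°.
Equatorial spacing = 23.72 × 111.3 km/° = 2641 km.
At 51° latitude, spacing = 2641 × cos(51°) = 1662 km.

1660 km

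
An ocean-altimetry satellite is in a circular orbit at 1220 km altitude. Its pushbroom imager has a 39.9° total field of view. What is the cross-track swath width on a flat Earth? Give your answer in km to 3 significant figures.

Half-angle = 39.9°/2 = 19.95°.
Swath width ≈ 2h·tan(θ/2) = 2 × 1220 × tan(19.95°) = 885.7 km.

886 km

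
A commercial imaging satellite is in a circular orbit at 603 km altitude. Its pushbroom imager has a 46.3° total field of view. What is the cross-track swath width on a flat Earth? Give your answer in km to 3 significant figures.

Half-angle = 46.3°/2 = 23.15°.
Swath width ≈ 2h·tan(θ/2) = 2 × 603 × tan(23.15°) = 515.6 km.

516 km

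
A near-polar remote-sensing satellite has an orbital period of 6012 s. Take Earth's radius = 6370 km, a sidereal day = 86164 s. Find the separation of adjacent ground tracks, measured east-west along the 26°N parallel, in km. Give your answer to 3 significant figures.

2510 km

Node shift per orbit = (6012.0/86164) × 360° = 25.12°.
Equatorial spacing = 25.12 × 111.2 km/° = 2793 km.
At 26° latitude, spacing = 2793 × cos(26°) = 2510 km.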